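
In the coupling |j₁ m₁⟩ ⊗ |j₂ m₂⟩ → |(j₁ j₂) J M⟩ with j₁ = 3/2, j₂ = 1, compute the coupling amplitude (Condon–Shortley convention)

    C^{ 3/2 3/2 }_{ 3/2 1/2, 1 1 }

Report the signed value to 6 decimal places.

triangle: 1!×2!×1!/5! = 2/120
(j±m)!: 2!×1!×2!×0!×3!×0! = 24
prefactor² = (2J+1)×Δ×N² = 8/5
  k=1: −1/(1!×0!×0!×1!×2!×0!) = -1/2
Σ = -1/2  ⇒  CG² = 8/5×(-1/2)² = 2/5
CG = −√(2/5) = -0.632456

-0.632456  (= −√(2/5))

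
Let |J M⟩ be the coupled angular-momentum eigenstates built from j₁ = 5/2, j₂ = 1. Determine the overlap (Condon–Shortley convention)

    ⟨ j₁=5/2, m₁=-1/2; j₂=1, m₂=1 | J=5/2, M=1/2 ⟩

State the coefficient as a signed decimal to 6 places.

triangle: 1!*4!*1!/7! = 24/5040
(j±m)!: 2!*3!*2!*0!*3!*2! = 288
prefactor² = (2J+1)*Δ*N² = 288/35
  k=1: −1/(1!*0!*2!*1!*2!*0!) = -1/4
Σ = -1/4  ⇒  CG² = 288/35*(-1/4)² = 18/35
CG = −√(18/35) = -0.717137

-0.717137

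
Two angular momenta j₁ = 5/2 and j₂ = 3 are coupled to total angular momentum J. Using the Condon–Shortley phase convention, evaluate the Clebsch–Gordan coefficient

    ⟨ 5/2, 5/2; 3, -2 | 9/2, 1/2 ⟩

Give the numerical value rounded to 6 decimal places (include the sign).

√[10·1!4!5!/11! · 5!0!1!5!5!4!] = √(2304000/77)
  +(−1)^0/∏(0,1,0,1,4,4)! = 1/576  (running 1/576)
⟨..|..⟩ = √(2304000/77)·(1/576) = +0.300312

+√(125/1386) = +0.300312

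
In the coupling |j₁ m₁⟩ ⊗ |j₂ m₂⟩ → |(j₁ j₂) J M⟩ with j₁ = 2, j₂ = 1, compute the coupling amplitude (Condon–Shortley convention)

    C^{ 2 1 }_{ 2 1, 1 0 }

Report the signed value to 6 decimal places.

+√(1/6) = +0.408248

j₁+j₂−J=1  J+j₁−j₂=3  J−j₁+j₂=1  j₁+j₂+J+1=6
(j₁±m₁, j₂±m₂, J±M) = (3,1,1,1,3,1)
P² = 3/2
sum k=0..1:
  [0] +1/2 = 1/2
  [1] −1/6 = -1/6
S = 1/3
C² = P²·S² = 1/6 ; C = +0.408248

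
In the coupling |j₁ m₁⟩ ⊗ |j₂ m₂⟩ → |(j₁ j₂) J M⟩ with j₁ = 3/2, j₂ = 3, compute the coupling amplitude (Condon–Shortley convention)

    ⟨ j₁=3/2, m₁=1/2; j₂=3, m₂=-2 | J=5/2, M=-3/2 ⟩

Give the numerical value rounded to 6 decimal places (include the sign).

j₁+j₂−J=2  J+j₁−j₂=1  J−j₁+j₂=4  j₁+j₂+J+1=8
(j₁±m₁, j₂±m₂, J±M) = (2,1,1,5,1,4)
P² = 288/7
sum k=0..1:
  [0] +1/12 = 1/12
  [1] −1/24 = -1/24
S = 1/24
C² = P²·S² = 1/14 ; C = +0.267261

+√(1/14) = +0.267261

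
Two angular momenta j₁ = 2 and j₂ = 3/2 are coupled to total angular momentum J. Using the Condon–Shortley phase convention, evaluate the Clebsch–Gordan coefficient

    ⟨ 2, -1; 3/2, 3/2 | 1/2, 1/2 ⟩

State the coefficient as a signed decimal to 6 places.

√[2·3!1!0!/5! · 1!3!3!0!1!0!] = √(18/5)
  +(−1)^3/∏(3,0,0,0,1,0)! = -1/6  (running -1/6)
⟨..|..⟩ = √(18/5)·(-1/6) = -0.316228

-0.316228  (= −√(1/10))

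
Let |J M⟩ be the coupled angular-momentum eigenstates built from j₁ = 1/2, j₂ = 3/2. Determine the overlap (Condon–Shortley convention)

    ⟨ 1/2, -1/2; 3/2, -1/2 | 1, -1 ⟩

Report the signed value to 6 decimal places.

j₁+j₂−J=1  J+j₁−j₂=0  J−j₁+j₂=2  j₁+j₂+J+1=4
(j₁±m₁, j₂±m₂, J±M) = (0,1,1,2,0,2)
P² = 1
sum k=1..1:
  [1] −1/2 = -1/2
S = -1/2
C² = P²·S² = 1/4 ; C = -0.500000

-0.500000  (= −√(1/4))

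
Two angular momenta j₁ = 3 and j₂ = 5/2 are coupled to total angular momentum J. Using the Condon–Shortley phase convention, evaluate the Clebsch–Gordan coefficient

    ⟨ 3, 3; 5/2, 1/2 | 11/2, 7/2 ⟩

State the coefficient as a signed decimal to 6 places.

j₁+j₂−J=0  J+j₁−j₂=6  J−j₁+j₂=5  j₁+j₂+J+1=12
(j₁±m₁, j₂±m₂, J±M) = (6,0,3,2,9,2)
P² = 149299200/11
sum k=0..0:
  [0] +1/8640 = 1/8640
S = 1/8640
C² = P²·S² = 2/11 ; C = +0.426401

+0.426401  (= +√(2/11))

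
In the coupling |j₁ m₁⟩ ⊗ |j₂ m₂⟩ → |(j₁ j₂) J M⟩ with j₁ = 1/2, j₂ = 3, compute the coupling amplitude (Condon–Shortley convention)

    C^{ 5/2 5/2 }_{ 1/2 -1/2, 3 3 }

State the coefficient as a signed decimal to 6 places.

−√(6/7) = -0.925820

√[6·1!0!5!/7! · 0!1!6!0!5!0!] = √(86400/7)
  +(−1)^1/∏(1,0,0,5,0,0)! = -1/120  (running -1/120)
⟨..|..⟩ = √(86400/7)·(-1/120) = -0.925820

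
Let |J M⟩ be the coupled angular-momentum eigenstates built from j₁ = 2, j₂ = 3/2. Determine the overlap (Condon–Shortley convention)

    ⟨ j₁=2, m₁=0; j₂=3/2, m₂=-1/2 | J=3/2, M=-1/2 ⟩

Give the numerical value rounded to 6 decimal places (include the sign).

j₁+j₂−J=2  J+j₁−j₂=2  J−j₁+j₂=1  j₁+j₂+J+1=6
(j₁±m₁, j₂±m₂, J±M) = (2,2,1,2,1,2)
P² = 16/45
sum k=0..1:
  [0] +1/4 = 1/4
  [1] −1/1 = -1
S = -3/4
C² = P²·S² = 1/5 ; C = -0.447214

−√(1/5) = -0.447214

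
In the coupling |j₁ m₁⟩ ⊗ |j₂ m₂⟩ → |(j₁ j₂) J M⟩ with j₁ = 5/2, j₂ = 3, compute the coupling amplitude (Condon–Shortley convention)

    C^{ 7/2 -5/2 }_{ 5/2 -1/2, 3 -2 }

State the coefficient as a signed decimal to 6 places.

−√(2/63) = -0.178174

triangle: 2!×3!×4!/10! = 288/3628800
(j±m)!: 2!×3!×1!×5!×1!×6! = 1036800
prefactor² = (2J+1)×Δ×N² = 4608/7
  k=0: +1/(0!×2!×3!×1!×0!×3!) = 1/72
  k=1: −1/(1!×1!×2!×0!×1!×4!) = -1/48
Σ = -1/144  ⇒  CG² = 4608/7×(-1/144)² = 2/63
CG = −√(2/63) = -0.178174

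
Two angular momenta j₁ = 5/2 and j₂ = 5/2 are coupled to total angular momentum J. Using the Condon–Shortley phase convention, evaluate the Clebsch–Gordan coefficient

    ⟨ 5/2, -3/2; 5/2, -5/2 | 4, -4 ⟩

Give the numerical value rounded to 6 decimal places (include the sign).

+√(1/2) = +0.707107

j₁+j₂−J=1  J+j₁−j₂=4  J−j₁+j₂=4  j₁+j₂+J+1=10
(j₁±m₁, j₂±m₂, J±M) = (1,4,0,5,0,8)
P² = 165888
sum k=0..0:
  [0] +1/576 = 1/576
S = 1/576
C² = P²·S² = 1/2 ; C = +0.707107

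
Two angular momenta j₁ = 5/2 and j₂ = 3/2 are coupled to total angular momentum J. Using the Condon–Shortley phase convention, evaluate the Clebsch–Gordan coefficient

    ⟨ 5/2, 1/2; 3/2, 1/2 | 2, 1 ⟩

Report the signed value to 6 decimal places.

triangle: 2!·3!·1!/7! = 12/5040
(j±m)!: 3!·2!·2!·1!·3!·1! = 144
prefactor² = (2J+1)·Δ·N² = 12/7
  k=1: −1/(1!·1!·1!·1!·2!·0!) = -1/2
  k=2: +1/(2!·0!·0!·0!·3!·1!) = 1/12
Σ = -5/12  ⇒  CG² = 12/7·(-5/12)² = 25/84
CG = −√(25/84) = -0.545545

−√(25/84) ≈ -0.545545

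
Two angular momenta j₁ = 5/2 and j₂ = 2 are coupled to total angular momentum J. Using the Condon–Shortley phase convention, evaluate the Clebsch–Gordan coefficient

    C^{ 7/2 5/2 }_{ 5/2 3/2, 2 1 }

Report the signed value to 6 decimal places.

j₁+j₂−J=1  J+j₁−j₂=4  J−j₁+j₂=3  j₁+j₂+J+1=9
(j₁±m₁, j₂±m₂, J±M) = (4,1,3,1,6,1)
P² = 2304/7
sum k=0..1:
  [0] +1/36 = 1/36
  [1] −1/48 = -1/48
S = 1/144
C² = P²·S² = 1/63 ; C = +0.125988

+√(1/63) = +0.125988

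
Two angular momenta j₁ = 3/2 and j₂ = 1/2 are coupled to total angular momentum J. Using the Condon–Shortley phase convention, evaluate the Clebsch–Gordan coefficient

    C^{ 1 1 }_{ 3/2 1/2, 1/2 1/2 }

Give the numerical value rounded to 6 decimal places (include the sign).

−√(1/4) ≈ -0.500000

j₁+j₂−J=1  J+j₁−j₂=2  J−j₁+j₂=0  j₁+j₂+J+1=4
(j₁±m₁, j₂±m₂, J±M) = (2,1,1,0,2,0)
P² = 1
sum k=1..1:
  [1] −1/2 = -1/2
S = -1/2
C² = P²·S² = 1/4 ; C = -0.500000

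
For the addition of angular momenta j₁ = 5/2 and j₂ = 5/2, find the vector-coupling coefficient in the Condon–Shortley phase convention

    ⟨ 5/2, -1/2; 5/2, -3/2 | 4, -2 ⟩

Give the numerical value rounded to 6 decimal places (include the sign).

+√(5/28) = +0.422577

j₁+j₂−J=1  J+j₁−j₂=4  J−j₁+j₂=4  j₁+j₂+J+1=10
(j₁±m₁, j₂±m₂, J±M) = (2,3,1,4,2,6)
P² = 20736/35
sum k=0..1:
  [0] +1/36 = 1/36
  [1] −1/96 = -1/96
S = 5/288
C² = P²·S² = 5/28 ; C = +0.422577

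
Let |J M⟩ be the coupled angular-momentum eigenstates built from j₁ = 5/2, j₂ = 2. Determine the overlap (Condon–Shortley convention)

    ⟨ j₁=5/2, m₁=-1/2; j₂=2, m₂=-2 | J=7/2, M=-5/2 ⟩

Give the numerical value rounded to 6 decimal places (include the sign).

+0.712697  (= +√(32/63))

triangle: 1!*4!*3!/9! = 144/362880
(j±m)!: 2!*3!*0!*4!*1!*6! = 207360
prefactor² = (2J+1)*Δ*N² = 4608/7
  k=0: +1/(0!*1!*3!*0!*1!*3!) = 1/36
Σ = 1/36  ⇒  CG² = 4608/7*1/36² = 32/63
CG = +√(32/63) = +0.712697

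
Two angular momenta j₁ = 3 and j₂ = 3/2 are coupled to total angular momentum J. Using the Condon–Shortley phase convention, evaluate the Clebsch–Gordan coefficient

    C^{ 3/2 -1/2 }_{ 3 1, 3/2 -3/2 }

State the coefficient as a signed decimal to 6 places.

j₁+j₂−J=3  J+j₁−j₂=3  J−j₁+j₂=0  j₁+j₂+J+1=7
(j₁±m₁, j₂±m₂, J±M) = (4,2,0,3,1,2)
P² = 576/35
sum k=0..0:
  [0] +1/12 = 1/12
S = 1/12
C² = P²·S² = 4/35 ; C = +0.338062

+√(4/35) = +0.338062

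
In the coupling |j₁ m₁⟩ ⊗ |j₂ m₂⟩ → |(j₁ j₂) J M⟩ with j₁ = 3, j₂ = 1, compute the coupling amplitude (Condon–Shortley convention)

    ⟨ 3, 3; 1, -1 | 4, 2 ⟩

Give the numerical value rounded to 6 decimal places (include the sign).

√[9·0!6!2!/9! · 6!0!0!2!6!2!] = √(518400/7)
  +(−1)^0/∏(0,0,0,0,6,2)! = 1/1440  (running 1/1440)
⟨..|..⟩ = √(518400/7)·(1/1440) = +0.188982

+0.188982  (= +√(1/28))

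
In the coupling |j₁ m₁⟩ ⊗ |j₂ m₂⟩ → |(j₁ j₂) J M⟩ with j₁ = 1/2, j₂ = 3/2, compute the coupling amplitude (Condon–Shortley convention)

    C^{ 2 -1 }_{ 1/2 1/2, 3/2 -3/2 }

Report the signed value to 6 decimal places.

+0.500000  (= +√(1/4))

triangle: 0!·1!·3!/5! = 6/120
(j±m)!: 1!·0!·0!·3!·1!·3! = 36
prefactor² = (2J+1)·Δ·N² = 9
  k=0: +1/(0!·0!·0!·0!·1!·3!) = 1/6
Σ = 1/6  ⇒  CG² = 9·1/6² = 1/4
CG = +√(1/4) = +0.500000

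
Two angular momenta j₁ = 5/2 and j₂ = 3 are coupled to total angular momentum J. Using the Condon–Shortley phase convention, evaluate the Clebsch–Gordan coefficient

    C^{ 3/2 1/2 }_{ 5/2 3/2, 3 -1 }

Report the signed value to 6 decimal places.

j₁+j₂−J=4  J+j₁−j₂=1  J−j₁+j₂=2  j₁+j₂+J+1=8
(j₁±m₁, j₂±m₂, J±M) = (4,1,2,4,2,1)
P² = 384/35
sum k=0..1:
  [0] +1/48 = 1/48
  [1] −1/6 = -1/6
S = -7/48
C² = P²·S² = 7/30 ; C = -0.483046

-0.483046  (= −√(7/30))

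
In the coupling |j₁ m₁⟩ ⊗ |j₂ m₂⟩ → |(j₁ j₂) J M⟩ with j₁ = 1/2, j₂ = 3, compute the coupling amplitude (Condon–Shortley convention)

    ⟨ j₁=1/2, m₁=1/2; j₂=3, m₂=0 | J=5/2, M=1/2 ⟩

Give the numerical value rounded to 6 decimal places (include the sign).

j₁+j₂−J=1  J+j₁−j₂=0  J−j₁+j₂=5  j₁+j₂+J+1=7
(j₁±m₁, j₂±m₂, J±M) = (1,0,3,3,3,2)
P² = 432/7
sum k=0..0:
  [0] +1/12 = 1/12
S = 1/12
C² = P²·S² = 3/7 ; C = +0.654654

+0.654654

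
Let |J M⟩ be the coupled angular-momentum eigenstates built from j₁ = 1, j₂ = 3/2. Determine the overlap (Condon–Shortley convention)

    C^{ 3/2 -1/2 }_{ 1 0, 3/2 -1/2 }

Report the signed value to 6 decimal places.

+√(1/15) ≈ +0.258199

j₁+j₂−J=1  J+j₁−j₂=1  J−j₁+j₂=2  j₁+j₂+J+1=5
(j₁±m₁, j₂±m₂, J±M) = (1,1,1,2,1,2)
P² = 4/15
sum k=0..1:
  [0] +1/1 = 1
  [1] −1/2 = -1/2
S = 1/2
C² = P²·S² = 1/15 ; C = +0.258199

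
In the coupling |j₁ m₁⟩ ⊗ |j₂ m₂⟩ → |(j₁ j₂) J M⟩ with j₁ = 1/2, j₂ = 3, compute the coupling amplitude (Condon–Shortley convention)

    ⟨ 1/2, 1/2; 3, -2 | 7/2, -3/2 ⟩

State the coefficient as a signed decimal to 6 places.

triangle: 0!*1!*6!/8! = 720/40320
(j±m)!: 1!*0!*1!*5!*2!*5! = 28800
prefactor² = (2J+1)*Δ*N² = 28800/7
  k=0: +1/(0!*0!*0!*1!*1!*5!) = 1/120
Σ = 1/120  ⇒  CG² = 28800/7*1/120² = 2/7
CG = +√(2/7) = +0.534522

+0.534522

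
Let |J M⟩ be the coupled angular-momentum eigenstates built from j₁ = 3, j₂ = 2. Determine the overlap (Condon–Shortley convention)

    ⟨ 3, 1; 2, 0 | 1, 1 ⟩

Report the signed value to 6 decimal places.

triangle: 4!*2!*0!/7! = 48/5040
(j±m)!: 4!*2!*2!*2!*2!*0! = 384
prefactor² = (2J+1)*Δ*N² = 384/35
  k=2: +1/(2!*2!*0!*0!*2!*0!) = 1/8
Σ = 1/8  ⇒  CG² = 384/35*1/8² = 6/35
CG = +√(6/35) = +0.414039

+√(6/35) = +0.414039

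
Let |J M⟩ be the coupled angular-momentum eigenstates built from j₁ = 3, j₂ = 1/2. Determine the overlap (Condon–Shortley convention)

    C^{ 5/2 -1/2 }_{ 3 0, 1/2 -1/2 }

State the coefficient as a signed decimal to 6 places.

+√(3/7) = +0.654654

triangle: 1!*5!*0!/7! = 120/5040
(j±m)!: 3!*3!*0!*1!*2!*3! = 432
prefactor² = (2J+1)*Δ*N² = 432/7
  k=0: +1/(0!*1!*3!*0!*2!*0!) = 1/12
Σ = 1/12  ⇒  CG² = 432/7*1/12² = 3/7
CG = +√(3/7) = +0.654654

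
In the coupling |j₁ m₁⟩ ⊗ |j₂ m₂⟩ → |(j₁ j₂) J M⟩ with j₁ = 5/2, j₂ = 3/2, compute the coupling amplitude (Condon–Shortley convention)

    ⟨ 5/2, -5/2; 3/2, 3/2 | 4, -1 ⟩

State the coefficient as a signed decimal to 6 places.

+0.133631  (= +√(1/56))

√[9·0!5!3!/9! · 0!5!3!0!3!5!] = √(64800/7)
  +(−1)^0/∏(0,0,5,3,0,0)! = 1/720  (running 1/720)
⟨..|..⟩ = √(64800/7)·(1/720) = +0.133631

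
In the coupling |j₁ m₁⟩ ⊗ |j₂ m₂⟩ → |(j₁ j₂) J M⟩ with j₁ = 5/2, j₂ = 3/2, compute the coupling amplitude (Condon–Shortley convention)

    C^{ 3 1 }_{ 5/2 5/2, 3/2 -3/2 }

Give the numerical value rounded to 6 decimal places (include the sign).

+√(1/8) ≈ +0.353553

triangle: 1!·4!·2!/8! = 48/40320
(j±m)!: 5!·0!·0!·3!·4!·2! = 34560
prefactor² = (2J+1)·Δ·N² = 288
  k=0: +1/(0!·1!·0!·0!·4!·2!) = 1/48
Σ = 1/48  ⇒  CG² = 288·1/48² = 1/8
CG = +√(1/8) = +0.353553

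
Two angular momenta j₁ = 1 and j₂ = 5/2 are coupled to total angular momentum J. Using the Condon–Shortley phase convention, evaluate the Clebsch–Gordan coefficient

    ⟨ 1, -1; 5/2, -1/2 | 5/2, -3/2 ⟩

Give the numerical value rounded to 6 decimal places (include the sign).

−√(16/35) = -0.676123

√[6·1!1!4!/7! · 0!2!2!3!1!4!] = √(576/35)
  +(−1)^1/∏(1,0,1,1,0,3)! = -1/6  (running -1/6)
⟨..|..⟩ = √(576/35)·(-1/6) = -0.676123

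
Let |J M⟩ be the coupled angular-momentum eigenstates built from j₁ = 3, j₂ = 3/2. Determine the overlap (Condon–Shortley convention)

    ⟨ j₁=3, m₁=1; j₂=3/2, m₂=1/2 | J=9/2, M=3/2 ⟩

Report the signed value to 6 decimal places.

triangle: 0!·6!·3!/10! = 4320/3628800
(j±m)!: 4!·2!·2!·1!·6!·3! = 414720
prefactor² = (2J+1)·Δ·N² = 34560/7
  k=0: +1/(0!·0!·2!·2!·4!·1!) = 1/96
Σ = 1/96  ⇒  CG² = 34560/7·1/96² = 15/28
CG = +√(15/28) = +0.731925

+0.731925  (= +√(15/28))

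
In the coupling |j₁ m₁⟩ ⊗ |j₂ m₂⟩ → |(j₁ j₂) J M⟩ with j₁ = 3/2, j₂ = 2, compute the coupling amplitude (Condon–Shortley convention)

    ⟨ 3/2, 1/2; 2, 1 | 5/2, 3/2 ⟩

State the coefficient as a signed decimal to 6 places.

−√(1/35) = -0.169031

j₁+j₂−J=1  J+j₁−j₂=2  J−j₁+j₂=3  j₁+j₂+J+1=7
(j₁±m₁, j₂±m₂, J±M) = (2,1,3,1,4,1)
P² = 144/35
sum k=0..1:
  [0] +1/6 = 1/6
  [1] −1/4 = -1/4
S = -1/12
C² = P²·S² = 1/35 ; C = -0.169031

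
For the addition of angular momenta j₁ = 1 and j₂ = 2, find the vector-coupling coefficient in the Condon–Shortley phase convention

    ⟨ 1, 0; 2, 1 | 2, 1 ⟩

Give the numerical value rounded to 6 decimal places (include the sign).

−√(1/6) = -0.408248

triangle: 1!·1!·3!/6! = 6/720
(j±m)!: 1!·1!·3!·1!·3!·1! = 36
prefactor² = (2J+1)·Δ·N² = 3/2
  k=0: +1/(0!·1!·1!·3!·0!·0!) = 1/6
  k=1: −1/(1!·0!·0!·2!·1!·1!) = -1/2
Σ = -1/3  ⇒  CG² = 3/2·(-1/3)² = 1/6
CG = −√(1/6) = -0.408248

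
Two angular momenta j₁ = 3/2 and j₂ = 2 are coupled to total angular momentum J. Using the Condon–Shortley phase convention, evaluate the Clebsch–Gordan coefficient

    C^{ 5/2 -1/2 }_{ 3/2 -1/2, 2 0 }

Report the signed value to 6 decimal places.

−√(3/35) = -0.292770

j₁+j₂−J=1  J+j₁−j₂=2  J−j₁+j₂=3  j₁+j₂+J+1=7
(j₁±m₁, j₂±m₂, J±M) = (1,2,2,2,2,3)
P² = 48/35
sum k=0..1:
  [0] +1/4 = 1/4
  [1] −1/2 = -1/2
S = -1/4
C² = P²·S² = 3/35 ; C = -0.292770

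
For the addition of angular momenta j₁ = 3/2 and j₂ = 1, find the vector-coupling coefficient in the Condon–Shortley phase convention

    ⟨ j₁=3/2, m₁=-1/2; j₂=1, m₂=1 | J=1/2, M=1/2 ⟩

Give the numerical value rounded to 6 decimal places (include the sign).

+0.408248

√[2·2!1!0!/4! · 1!2!2!0!1!0!] = √(2/3)
  +(−1)^2/∏(2,0,0,0,1,0)! = 1/2  (running 1/2)
⟨..|..⟩ = √(2/3)·(1/2) = +0.408248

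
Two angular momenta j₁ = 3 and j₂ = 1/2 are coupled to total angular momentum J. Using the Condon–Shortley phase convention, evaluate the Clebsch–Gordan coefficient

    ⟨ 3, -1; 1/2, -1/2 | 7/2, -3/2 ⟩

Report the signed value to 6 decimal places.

√[8·0!6!1!/8! · 2!4!0!1!2!5!] = √(11520/7)
  +(−1)^0/∏(0,0,4,0,2,1)! = 1/48  (running 1/48)
⟨..|..⟩ = √(11520/7)·(1/48) = +0.845154

+√(5/7) = +0.845154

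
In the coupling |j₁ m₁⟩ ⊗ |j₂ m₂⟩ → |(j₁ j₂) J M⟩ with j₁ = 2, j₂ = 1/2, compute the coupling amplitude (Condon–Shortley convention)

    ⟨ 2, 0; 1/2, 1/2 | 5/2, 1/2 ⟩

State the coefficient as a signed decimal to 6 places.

+√(3/5) = +0.774597

j₁+j₂−J=0  J+j₁−j₂=4  J−j₁+j₂=1  j₁+j₂+J+1=6
(j₁±m₁, j₂±m₂, J±M) = (2,2,1,0,3,2)
P² = 48/5
sum k=0..0:
  [0] +1/4 = 1/4
S = 1/4
C² = P²·S² = 3/5 ; C = +0.774597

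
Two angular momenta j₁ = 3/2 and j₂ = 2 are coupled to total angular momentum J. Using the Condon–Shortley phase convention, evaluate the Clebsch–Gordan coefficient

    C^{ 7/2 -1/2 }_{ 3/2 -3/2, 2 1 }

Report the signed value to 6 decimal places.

+√(4/35) ≈ +0.338062

√[8·0!3!4!/8! · 0!3!3!1!3!4!] = √(5184/35)
  +(−1)^0/∏(0,0,3,3,0,1)! = 1/36  (running 1/36)
⟨..|..⟩ = √(5184/35)·(1/36) = +0.338062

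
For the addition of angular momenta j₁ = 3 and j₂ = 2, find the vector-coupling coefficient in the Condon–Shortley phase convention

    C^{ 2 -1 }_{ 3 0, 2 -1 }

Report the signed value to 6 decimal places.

−√(2/7) = -0.534522

√[5·3!3!1!/8! · 3!3!1!3!1!3!] = √(81/14)
  +(−1)^0/∏(0,3,3,1,0,0)! = 1/36  (running 1/36)
  +(−1)^1/∏(1,2,2,0,1,1)! = -1/4  (running -2/9)
⟨..|..⟩ = √(81/14)·(-2/9) = -0.534522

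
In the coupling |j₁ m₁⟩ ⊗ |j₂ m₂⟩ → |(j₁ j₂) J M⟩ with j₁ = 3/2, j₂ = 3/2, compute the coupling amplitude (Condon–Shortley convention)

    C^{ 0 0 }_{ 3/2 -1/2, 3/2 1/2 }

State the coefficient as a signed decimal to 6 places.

j₁+j₂−J=3  J+j₁−j₂=0  J−j₁+j₂=0  j₁+j₂+J+1=4
(j₁±m₁, j₂±m₂, J±M) = (1,2,2,1,0,0)
P² = 1
sum k=2..2:
  [2] +1/2 = 1/2
S = 1/2
C² = P²·S² = 1/4 ; C = +0.500000

+√(1/4) ≈ +0.500000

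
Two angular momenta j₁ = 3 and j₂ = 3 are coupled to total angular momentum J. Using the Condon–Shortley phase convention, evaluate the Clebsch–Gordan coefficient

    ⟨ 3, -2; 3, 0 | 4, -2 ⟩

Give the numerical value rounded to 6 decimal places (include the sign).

+√(3/154) = +0.139573

√[9·2!4!4!/11! · 1!5!3!3!2!6!] = √(124416/77)
  +(−1)^1/∏(1,1,4,2,0,2)! = -1/96  (running -1/96)
  +(−1)^2/∏(2,0,3,1,1,3)! = 1/72  (running 1/288)
⟨..|..⟩ = √(124416/77)·(1/288) = +0.139573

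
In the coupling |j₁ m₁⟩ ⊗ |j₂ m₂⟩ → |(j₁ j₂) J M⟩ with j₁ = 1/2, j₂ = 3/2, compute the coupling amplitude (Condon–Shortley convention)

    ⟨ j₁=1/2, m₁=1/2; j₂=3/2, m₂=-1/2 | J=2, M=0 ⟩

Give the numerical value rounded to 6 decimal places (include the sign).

+0.707107  (= +√(1/2))

√[5·0!1!3!/5! · 1!0!1!2!2!2!] = √(2)
  +(−1)^0/∏(0,0,0,1,1,2)! = 1/2  (running 1/2)
⟨..|..⟩ = √(2)·(1/2) = +0.707107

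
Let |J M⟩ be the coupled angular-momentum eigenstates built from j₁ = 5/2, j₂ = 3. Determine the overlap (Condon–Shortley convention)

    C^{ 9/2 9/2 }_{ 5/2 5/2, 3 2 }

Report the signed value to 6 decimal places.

triangle: 1!*4!*5!/11! = 2880/39916800
(j±m)!: 5!*0!*5!*1!*9!*0! = 5225472000
prefactor² = (2J+1)*Δ*N² = 41472000/11
  k=0: +1/(0!*1!*0!*5!*4!*0!) = 1/2880
Σ = 1/2880  ⇒  CG² = 41472000/11*1/2880² = 5/11
CG = +√(5/11) = +0.674200

+√(5/11) = +0.674200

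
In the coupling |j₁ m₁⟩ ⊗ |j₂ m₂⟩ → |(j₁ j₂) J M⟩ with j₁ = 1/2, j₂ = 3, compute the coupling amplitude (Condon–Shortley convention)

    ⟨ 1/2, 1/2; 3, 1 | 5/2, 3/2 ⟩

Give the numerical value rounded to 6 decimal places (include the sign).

+0.534522

triangle: 1!×0!×5!/7! = 120/5040
(j±m)!: 1!×0!×4!×2!×4!×1! = 1152
prefactor² = (2J+1)×Δ×N² = 1152/7
  k=0: +1/(0!×1!×0!×4!×0!×1!) = 1/24
Σ = 1/24  ⇒  CG² = 1152/7×1/24² = 2/7
CG = +√(2/7) = +0.534522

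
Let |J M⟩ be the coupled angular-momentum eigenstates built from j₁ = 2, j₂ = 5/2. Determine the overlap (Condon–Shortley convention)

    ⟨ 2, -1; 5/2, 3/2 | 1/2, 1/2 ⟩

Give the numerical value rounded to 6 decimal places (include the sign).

−√(4/15) ≈ -0.516398

triangle: 4!*0!*1!/6! = 24/720
(j±m)!: 1!*3!*4!*1!*1!*0! = 144
prefactor² = (2J+1)*Δ*N² = 48/5
  k=3: −1/(3!*1!*0!*1!*0!*0!) = -1/6
Σ = -1/6  ⇒  CG² = 48/5*(-1/6)² = 4/15
CG = −√(4/15) = -0.516398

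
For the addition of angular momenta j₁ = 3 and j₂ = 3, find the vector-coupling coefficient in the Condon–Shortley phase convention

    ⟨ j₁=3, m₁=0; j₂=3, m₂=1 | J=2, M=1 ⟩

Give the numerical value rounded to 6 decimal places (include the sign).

triangle: 4!×2!×2!/9! = 96/362880
(j±m)!: 3!×3!×4!×2!×3!×1! = 10368
prefactor² = (2J+1)×Δ×N² = 96/7
  k=2: +1/(2!×2!×1!×2!×1!×0!) = 1/8
  k=3: −1/(3!×1!×0!×1!×2!×1!) = -1/12
Σ = 1/24  ⇒  CG² = 96/7×1/24² = 1/42
CG = +√(1/42) = +0.154303

+√(1/42) = +0.154303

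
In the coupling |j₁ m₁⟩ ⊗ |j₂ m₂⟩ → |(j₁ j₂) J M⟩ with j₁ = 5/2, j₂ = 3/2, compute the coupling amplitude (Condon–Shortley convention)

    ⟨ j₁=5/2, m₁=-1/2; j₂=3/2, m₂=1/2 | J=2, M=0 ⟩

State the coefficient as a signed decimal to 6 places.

triangle: 2!×3!×1!/7! = 12/5040
(j±m)!: 2!×3!×2!×1!×2!×2! = 96
prefactor² = (2J+1)×Δ×N² = 8/7
  k=1: −1/(1!×1!×2!×1!×1!×0!) = -1/2
  k=2: +1/(2!×0!×1!×0!×2!×1!) = 1/4
Σ = -1/4  ⇒  CG² = 8/7×(-1/4)² = 1/14
CG = −√(1/14) = -0.267261

-0.267261  (= −√(1/14))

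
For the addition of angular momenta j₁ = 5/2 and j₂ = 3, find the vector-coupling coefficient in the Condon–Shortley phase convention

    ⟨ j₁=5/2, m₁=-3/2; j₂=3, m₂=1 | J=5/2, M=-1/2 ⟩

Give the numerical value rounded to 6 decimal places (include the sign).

√[6·3!2!3!/9! · 1!4!4!2!2!3!] = √(576/35)
  +(−1)^2/∏(2,1,2,2,0,1)! = 1/8  (running 1/8)
  +(−1)^3/∏(3,0,1,1,1,2)! = -1/12  (running 1/24)
⟨..|..⟩ = √(576/35)·(1/24) = +0.169031

+0.169031  (= +√(1/35))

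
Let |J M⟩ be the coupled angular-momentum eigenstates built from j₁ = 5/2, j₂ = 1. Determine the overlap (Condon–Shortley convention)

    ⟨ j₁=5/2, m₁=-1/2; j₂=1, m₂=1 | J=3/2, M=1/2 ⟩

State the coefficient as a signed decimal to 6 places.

j₁+j₂−J=2  J+j₁−j₂=3  J−j₁+j₂=0  j₁+j₂+J+1=6
(j₁±m₁, j₂±m₂, J±M) = (2,3,2,0,2,1)
P² = 16/5
sum k=2..2:
  [2] +1/4 = 1/4
S = 1/4
C² = P²·S² = 1/5 ; C = +0.447214

+0.447214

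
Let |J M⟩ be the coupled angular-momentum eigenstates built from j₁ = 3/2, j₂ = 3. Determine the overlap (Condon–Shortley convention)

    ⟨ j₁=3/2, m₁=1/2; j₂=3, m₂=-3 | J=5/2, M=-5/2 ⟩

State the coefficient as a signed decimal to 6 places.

√[6·2!1!4!/8! · 2!1!0!6!0!5!] = √(8640/7)
  +(−1)^0/∏(0,2,1,0,0,4)! = 1/48  (running 1/48)
⟨..|..⟩ = √(8640/7)·(1/48) = +0.731925

+0.731925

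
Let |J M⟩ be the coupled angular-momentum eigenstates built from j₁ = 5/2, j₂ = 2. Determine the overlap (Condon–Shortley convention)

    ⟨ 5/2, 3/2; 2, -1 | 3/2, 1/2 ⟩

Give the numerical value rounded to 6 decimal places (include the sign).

√[4·3!2!1!/7! · 4!1!1!3!2!1!] = √(96/35)
  +(−1)^0/∏(0,3,1,1,1,0)! = 1/6  (running 1/6)
  +(−1)^1/∏(1,2,0,0,2,1)! = -1/4  (running -1/12)
⟨..|..⟩ = √(96/35)·(-1/12) = -0.138013

−√(2/105) ≈ -0.138013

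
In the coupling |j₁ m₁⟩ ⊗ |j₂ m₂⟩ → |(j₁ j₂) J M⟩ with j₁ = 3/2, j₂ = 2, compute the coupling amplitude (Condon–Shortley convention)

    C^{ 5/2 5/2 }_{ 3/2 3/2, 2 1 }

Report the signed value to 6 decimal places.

triangle: 1!·2!·3!/7! = 12/5040
(j±m)!: 3!·0!·3!·1!·5!·0! = 4320
prefactor² = (2J+1)·Δ·N² = 432/7
  k=0: +1/(0!·1!·0!·3!·2!·0!) = 1/12
Σ = 1/12  ⇒  CG² = 432/7·1/12² = 3/7
CG = +√(3/7) = +0.654654

+√(3/7) = +0.654654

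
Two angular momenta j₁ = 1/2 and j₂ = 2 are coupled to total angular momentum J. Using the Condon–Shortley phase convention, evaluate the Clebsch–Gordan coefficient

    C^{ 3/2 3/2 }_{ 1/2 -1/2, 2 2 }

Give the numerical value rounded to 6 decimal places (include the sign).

triangle: 1!×0!×3!/5! = 6/120
(j±m)!: 0!×1!×4!×0!×3!×0! = 144
prefactor² = (2J+1)×Δ×N² = 144/5
  k=1: −1/(1!×0!×0!×3!×0!×0!) = -1/6
Σ = -1/6  ⇒  CG² = 144/5×(-1/6)² = 4/5
CG = −√(4/5) = -0.894427

-0.894427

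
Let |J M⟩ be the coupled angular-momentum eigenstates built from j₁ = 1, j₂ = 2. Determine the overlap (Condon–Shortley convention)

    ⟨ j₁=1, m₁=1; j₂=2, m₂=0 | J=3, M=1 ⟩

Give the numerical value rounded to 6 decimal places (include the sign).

√[7·0!2!4!/7! · 2!0!2!2!4!2!] = √(128/5)
  +(−1)^0/∏(0,0,0,2,2,2)! = 1/8  (running 1/8)
⟨..|..⟩ = √(128/5)·(1/8) = +0.632456

+0.632456  (= +√(2/5))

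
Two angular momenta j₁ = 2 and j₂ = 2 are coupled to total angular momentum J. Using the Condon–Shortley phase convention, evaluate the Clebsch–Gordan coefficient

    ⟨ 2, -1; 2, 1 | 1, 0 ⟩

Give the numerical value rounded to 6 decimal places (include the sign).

triangle: 3!·1!·1!/6! = 6/720
(j±m)!: 1!·3!·3!·1!·1!·1! = 36
prefactor² = (2J+1)·Δ·N² = 9/10
  k=2: +1/(2!·1!·1!·1!·0!·0!) = 1/2
  k=3: −1/(3!·0!·0!·0!·1!·1!) = -1/6
Σ = 1/3  ⇒  CG² = 9/10·1/3² = 1/10
CG = +√(1/10) = +0.316228

+√(1/10) ≈ +0.316228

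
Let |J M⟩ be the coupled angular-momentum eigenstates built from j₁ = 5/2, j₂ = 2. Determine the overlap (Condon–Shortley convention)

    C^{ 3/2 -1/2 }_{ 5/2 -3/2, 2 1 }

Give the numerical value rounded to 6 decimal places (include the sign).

+0.138013  (= +√(2/105))

√[4·3!2!1!/7! · 1!4!3!1!1!2!] = √(96/35)
  +(−1)^2/∏(2,1,2,1,0,0)! = 1/4  (running 1/4)
  +(−1)^3/∏(3,0,1,0,1,1)! = -1/6  (running 1/12)
⟨..|..⟩ = √(96/35)·(1/12) = +0.138013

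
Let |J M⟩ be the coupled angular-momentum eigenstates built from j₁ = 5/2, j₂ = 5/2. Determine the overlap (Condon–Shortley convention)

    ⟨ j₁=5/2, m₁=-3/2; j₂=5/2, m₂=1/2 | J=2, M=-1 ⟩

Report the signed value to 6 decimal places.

+√(1/7) ≈ +0.377964

√[5·3!2!2!/8! · 1!4!3!2!1!3!] = √(36/7)
  +(−1)^2/∏(2,1,2,1,0,1)! = 1/4  (running 1/4)
  +(−1)^3/∏(3,0,1,0,1,2)! = -1/12  (running 1/6)
⟨..|..⟩ = √(36/7)·(1/6) = +0.377964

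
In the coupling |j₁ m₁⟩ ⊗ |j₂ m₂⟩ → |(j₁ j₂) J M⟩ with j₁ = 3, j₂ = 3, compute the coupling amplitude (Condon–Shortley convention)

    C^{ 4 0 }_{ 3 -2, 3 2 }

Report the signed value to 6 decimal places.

√[9·2!4!4!/11! · 1!5!5!1!4!4!] = √(165888/77)
  +(−1)^1/∏(1,1,4,4,0,0)! = -1/576  (running -1/576)
  +(−1)^2/∏(2,0,3,3,1,1)! = 1/72  (running 7/576)
⟨..|..⟩ = √(165888/77)·(7/576) = +0.564076

+0.564076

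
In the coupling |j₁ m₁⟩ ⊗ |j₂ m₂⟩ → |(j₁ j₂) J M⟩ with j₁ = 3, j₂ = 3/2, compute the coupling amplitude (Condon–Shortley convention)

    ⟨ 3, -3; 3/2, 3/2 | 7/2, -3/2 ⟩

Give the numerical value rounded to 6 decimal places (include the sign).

√[8·1!5!2!/9! · 0!6!3!0!2!5!] = √(38400/7)
  +(−1)^1/∏(1,0,5,2,0,0)! = -1/240  (running -1/240)
⟨..|..⟩ = √(38400/7)·(-1/240) = -0.308607

-0.308607  (= −√(2/21))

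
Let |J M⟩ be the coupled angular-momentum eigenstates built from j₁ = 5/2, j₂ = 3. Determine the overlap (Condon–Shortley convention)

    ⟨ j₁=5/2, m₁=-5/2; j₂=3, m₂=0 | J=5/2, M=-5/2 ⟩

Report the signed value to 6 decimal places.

−√(5/42) = -0.345033

triangle: 3!·2!·3!/9! = 72/362880
(j±m)!: 0!·5!·3!·3!·0!·5! = 518400
prefactor² = (2J+1)·Δ·N² = 4320/7
  k=3: −1/(3!·0!·2!·0!·0!·3!) = -1/72
Σ = -1/72  ⇒  CG² = 4320/7·(-1/72)² = 5/42
CG = −√(5/42) = -0.345033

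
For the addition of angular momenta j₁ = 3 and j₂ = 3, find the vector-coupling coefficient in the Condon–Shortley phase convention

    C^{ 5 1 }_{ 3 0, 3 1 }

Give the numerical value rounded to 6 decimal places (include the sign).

-0.345033

j₁+j₂−J=1  J+j₁−j₂=5  J−j₁+j₂=5  j₁+j₂+J+1=12
(j₁±m₁, j₂±m₂, J±M) = (3,3,4,2,6,4)
P² = 69120/7
sum k=0..1:
  [0] +1/288 = 1/288
  [1] −1/144 = -1/144
S = -1/288
C² = P²·S² = 5/42 ; C = -0.345033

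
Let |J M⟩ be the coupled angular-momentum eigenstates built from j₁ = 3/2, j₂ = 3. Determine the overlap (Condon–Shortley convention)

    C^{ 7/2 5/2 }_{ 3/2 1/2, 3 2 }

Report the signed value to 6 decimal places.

√[8·1!2!5!/9! · 2!1!5!1!6!1!] = √(6400/7)
  +(−1)^0/∏(0,1,1,5,1,0)! = 1/120  (running 1/120)
  +(−1)^1/∏(1,0,0,4,2,1)! = -1/48  (running -1/80)
⟨..|..⟩ = √(6400/7)·(-1/80) = -0.377964

-0.377964  (= −√(1/7))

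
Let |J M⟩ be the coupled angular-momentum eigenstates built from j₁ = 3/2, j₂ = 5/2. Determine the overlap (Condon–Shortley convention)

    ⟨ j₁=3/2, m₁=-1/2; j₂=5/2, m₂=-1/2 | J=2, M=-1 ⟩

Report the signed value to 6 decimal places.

j₁+j₂−J=2  J+j₁−j₂=1  J−j₁+j₂=3  j₁+j₂+J+1=7
(j₁±m₁, j₂±m₂, J±M) = (1,2,2,3,1,3)
P² = 12/7
sum k=1..2:
  [1] −1/2 = -1/2
  [2] +1/12 = 1/12
S = -5/12
C² = P²·S² = 25/84 ; C = -0.545545

−√(25/84) ≈ -0.545545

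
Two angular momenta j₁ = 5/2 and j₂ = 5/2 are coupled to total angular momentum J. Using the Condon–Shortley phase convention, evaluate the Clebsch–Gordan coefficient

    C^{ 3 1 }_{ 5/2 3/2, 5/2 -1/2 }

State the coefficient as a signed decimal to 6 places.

+√(1/30) ≈ +0.182574

√[7·2!3!3!/9! · 4!1!2!3!4!2!] = √(96/5)
  +(−1)^0/∏(0,2,1,2,2,1)! = 1/8  (running 1/8)
  +(−1)^1/∏(1,1,0,1,3,2)! = -1/12  (running 1/24)
⟨..|..⟩ = √(96/5)·(1/24) = +0.182574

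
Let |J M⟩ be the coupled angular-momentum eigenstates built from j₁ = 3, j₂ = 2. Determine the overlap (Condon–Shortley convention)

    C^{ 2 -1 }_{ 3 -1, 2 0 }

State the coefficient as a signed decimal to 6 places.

+√(1/7) = +0.377964

j₁+j₂−J=3  J+j₁−j₂=3  J−j₁+j₂=1  j₁+j₂+J+1=8
(j₁±m₁, j₂±m₂, J±M) = (2,4,2,2,1,3)
P² = 36/7
sum k=1..2:
  [1] −1/12 = -1/12
  [2] +1/4 = 1/4
S = 1/6
C² = P²·S² = 1/7 ; C = +0.377964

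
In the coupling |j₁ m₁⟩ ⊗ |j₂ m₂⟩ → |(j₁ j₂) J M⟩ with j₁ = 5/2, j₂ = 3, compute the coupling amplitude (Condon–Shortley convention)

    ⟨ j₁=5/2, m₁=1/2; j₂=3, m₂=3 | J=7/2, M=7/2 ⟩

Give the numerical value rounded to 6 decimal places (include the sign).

triangle: 2!*3!*4!/10! = 288/3628800
(j±m)!: 3!*2!*6!*0!*7!*0! = 43545600
prefactor² = (2J+1)*Δ*N² = 27648
  k=2: +1/(2!*0!*0!*4!*3!*0!) = 1/288
Σ = 1/288  ⇒  CG² = 27648*1/288² = 1/3
CG = +√(1/3) = +0.577350

+√(1/3) ≈ +0.577350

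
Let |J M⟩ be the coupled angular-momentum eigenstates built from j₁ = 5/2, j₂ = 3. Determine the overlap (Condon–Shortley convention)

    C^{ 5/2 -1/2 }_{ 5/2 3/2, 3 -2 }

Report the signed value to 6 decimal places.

+√(1/14) = +0.267261

√[6·3!2!3!/9! · 4!1!1!5!2!3!] = √(288/7)
  +(−1)^0/∏(0,3,1,1,1,2)! = 1/12  (running 1/12)
  +(−1)^1/∏(1,2,0,0,2,3)! = -1/24  (running 1/24)
⟨..|..⟩ = √(288/7)·(1/24) = +0.267261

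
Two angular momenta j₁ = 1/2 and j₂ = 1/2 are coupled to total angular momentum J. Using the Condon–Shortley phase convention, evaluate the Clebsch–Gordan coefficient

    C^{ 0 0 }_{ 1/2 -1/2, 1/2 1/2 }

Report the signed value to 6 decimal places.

j₁+j₂−J=1  J+j₁−j₂=0  J−j₁+j₂=0  j₁+j₂+J+1=2
(j₁±m₁, j₂±m₂, J±M) = (0,1,1,0,0,0)
P² = 1/2
sum k=1..1:
  [1] −1/1 = -1
S = -1
C² = P²·S² = 1/2 ; C = -0.707107

−√(1/2) = -0.707107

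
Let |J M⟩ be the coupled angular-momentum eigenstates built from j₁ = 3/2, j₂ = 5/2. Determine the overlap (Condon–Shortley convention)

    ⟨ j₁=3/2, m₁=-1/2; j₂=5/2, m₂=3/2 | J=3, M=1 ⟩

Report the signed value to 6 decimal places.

j₁+j₂−J=1  J+j₁−j₂=2  J−j₁+j₂=4  j₁+j₂+J+1=8
(j₁±m₁, j₂±m₂, J±M) = (1,2,4,1,4,2)
P² = 96/5
sum k=0..1:
  [0] +1/48 = 1/48
  [1] −1/6 = -1/6
S = -7/48
C² = P²·S² = 49/120 ; C = -0.639010

-0.639010  (= −√(49/120))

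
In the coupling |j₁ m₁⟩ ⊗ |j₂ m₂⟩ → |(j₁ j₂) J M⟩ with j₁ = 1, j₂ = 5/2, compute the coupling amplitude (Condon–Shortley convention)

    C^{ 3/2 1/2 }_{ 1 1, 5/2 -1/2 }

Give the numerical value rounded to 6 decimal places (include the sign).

+√(1/5) ≈ +0.447214

√[4·2!0!3!/6! · 2!0!2!3!2!1!] = √(16/5)
  +(−1)^0/∏(0,2,0,2,0,1)! = 1/4  (running 1/4)
⟨..|..⟩ = √(16/5)·(1/4) = +0.447214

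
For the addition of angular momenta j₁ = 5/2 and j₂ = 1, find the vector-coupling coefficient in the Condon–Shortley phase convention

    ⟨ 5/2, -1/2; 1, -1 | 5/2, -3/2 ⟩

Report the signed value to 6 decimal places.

triangle: 1!*4!*1!/7! = 24/5040
(j±m)!: 2!*3!*0!*2!*1!*4! = 576
prefactor² = (2J+1)*Δ*N² = 576/35
  k=0: +1/(0!*1!*3!*0!*1!*1!) = 1/6
Σ = 1/6  ⇒  CG² = 576/35*1/6² = 16/35
CG = +√(16/35) = +0.676123

+0.676123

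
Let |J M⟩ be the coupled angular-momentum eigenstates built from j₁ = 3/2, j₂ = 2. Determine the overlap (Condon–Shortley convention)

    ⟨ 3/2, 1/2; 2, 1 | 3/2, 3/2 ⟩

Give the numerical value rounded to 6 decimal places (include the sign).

-0.632456  (= −√(2/5))

triangle: 2!×1!×2!/6! = 4/720
(j±m)!: 2!×1!×3!×1!×3!×0! = 72
prefactor² = (2J+1)×Δ×N² = 8/5
  k=1: −1/(1!×1!×0!×2!×1!×0!) = -1/2
Σ = -1/2  ⇒  CG² = 8/5×(-1/2)² = 2/5
CG = −√(2/5) = -0.632456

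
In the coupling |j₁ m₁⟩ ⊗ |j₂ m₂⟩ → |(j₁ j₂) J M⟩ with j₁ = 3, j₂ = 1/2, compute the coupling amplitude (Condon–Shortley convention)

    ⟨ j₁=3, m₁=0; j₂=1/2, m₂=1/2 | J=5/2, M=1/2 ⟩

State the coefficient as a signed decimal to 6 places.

-0.654654  (= −√(3/7))

√[6·1!5!0!/7! · 3!3!1!0!3!2!] = √(432/7)
  +(−1)^1/∏(1,0,2,0,3,0)! = -1/12  (running -1/12)
⟨..|..⟩ = √(432/7)·(-1/12) = -0.654654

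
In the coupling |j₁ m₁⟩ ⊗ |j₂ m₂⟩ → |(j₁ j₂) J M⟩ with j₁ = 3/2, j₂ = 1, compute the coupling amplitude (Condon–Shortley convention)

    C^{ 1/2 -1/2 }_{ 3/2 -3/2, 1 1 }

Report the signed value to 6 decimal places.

+√(1/2) = +0.707107

√[2·2!1!0!/4! · 0!3!2!0!0!1!] = √(2)
  +(−1)^2/∏(2,0,1,0,0,0)! = 1/2  (running 1/2)
⟨..|..⟩ = √(2)·(1/2) = +0.707107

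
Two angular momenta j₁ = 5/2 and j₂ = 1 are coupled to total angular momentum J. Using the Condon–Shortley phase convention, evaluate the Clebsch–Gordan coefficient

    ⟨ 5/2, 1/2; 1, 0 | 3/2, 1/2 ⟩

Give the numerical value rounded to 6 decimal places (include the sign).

−√(2/5) ≈ -0.632456

√[4·2!3!0!/6! · 3!2!1!1!2!1!] = √(8/5)
  +(−1)^1/∏(1,1,1,0,2,0)! = -1/2  (running -1/2)
⟨..|..⟩ = √(8/5)·(-1/2) = -0.632456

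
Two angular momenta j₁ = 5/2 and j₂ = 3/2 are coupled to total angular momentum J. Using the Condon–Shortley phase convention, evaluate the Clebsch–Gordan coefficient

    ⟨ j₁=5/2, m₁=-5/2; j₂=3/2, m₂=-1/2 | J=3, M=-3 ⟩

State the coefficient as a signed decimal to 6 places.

−√(5/8) ≈ -0.790569

j₁+j₂−J=1  J+j₁−j₂=4  J−j₁+j₂=2  j₁+j₂+J+1=8
(j₁±m₁, j₂±m₂, J±M) = (0,5,1,2,0,6)
P² = 1440
sum k=1..1:
  [1] −1/48 = -1/48
S = -1/48
C² = P²·S² = 5/8 ; C = -0.790569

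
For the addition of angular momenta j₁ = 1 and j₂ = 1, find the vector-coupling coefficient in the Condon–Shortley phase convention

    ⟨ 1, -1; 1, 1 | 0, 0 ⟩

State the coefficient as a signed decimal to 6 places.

+√(1/3) = +0.577350

triangle: 2!·0!·0!/3! = 2/6
(j±m)!: 0!·2!·2!·0!·0!·0! = 4
prefactor² = (2J+1)·Δ·N² = 4/3
  k=2: +1/(2!·0!·0!·0!·0!·0!) = 1/2
Σ = 1/2  ⇒  CG² = 4/3·1/2² = 1/3
CG = +√(1/3) = +0.577350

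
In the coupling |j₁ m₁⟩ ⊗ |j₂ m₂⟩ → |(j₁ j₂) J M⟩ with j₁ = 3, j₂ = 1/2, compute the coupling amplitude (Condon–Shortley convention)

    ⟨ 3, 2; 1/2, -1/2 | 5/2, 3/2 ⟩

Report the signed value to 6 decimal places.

triangle: 1!×5!×0!/7! = 120/5040
(j±m)!: 5!×1!×0!×1!×4!×1! = 2880
prefactor² = (2J+1)×Δ×N² = 2880/7
  k=0: +1/(0!×1!×1!×0!×4!×0!) = 1/24
Σ = 1/24  ⇒  CG² = 2880/7×1/24² = 5/7
CG = +√(5/7) = +0.845154

+√(5/7) ≈ +0.845154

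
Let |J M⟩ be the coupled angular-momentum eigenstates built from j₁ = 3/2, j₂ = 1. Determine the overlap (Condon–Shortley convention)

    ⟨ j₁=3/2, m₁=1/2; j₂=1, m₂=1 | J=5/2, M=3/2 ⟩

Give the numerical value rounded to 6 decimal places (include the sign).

+√(3/5) = +0.774597

√[6·0!3!2!/6! · 2!1!2!0!4!1!] = √(48/5)
  +(−1)^0/∏(0,0,1,2,2,0)! = 1/4  (running 1/4)
⟨..|..⟩ = √(48/5)·(1/4) = +0.774597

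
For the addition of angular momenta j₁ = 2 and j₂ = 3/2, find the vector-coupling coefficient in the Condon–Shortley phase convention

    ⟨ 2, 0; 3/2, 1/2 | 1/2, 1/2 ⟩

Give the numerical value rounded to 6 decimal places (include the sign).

triangle: 3!*1!*0!/5! = 6/120
(j±m)!: 2!*2!*2!*1!*1!*0! = 8
prefactor² = (2J+1)*Δ*N² = 4/5
  k=2: +1/(2!*1!*0!*0!*1!*0!) = 1/2
Σ = 1/2  ⇒  CG² = 4/5*1/2² = 1/5
CG = +√(1/5) = +0.447214

+√(1/5) ≈ +0.447214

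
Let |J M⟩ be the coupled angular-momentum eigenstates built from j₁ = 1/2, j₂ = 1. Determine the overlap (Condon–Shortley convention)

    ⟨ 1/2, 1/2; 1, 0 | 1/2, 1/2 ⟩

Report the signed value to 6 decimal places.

triangle: 1!*0!*1!/3! = 1/6
(j±m)!: 1!*0!*1!*1!*1!*0! = 1
prefactor² = (2J+1)*Δ*N² = 1/3
  k=0: +1/(0!*1!*0!*1!*0!*0!) = 1
Σ = 1  ⇒  CG² = 1/3*1² = 1/3
CG = +√(1/3) = +0.577350

+√(1/3) ≈ +0.577350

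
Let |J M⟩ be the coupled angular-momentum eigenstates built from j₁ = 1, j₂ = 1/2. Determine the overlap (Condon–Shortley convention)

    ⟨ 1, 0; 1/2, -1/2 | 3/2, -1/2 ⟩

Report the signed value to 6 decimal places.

+0.816497  (= +√(2/3))

triangle: 0!*2!*1!/4! = 2/24
(j±m)!: 1!*1!*0!*1!*1!*2! = 2
prefactor² = (2J+1)*Δ*N² = 2/3
  k=0: +1/(0!*0!*1!*0!*1!*1!) = 1
Σ = 1  ⇒  CG² = 2/3*1² = 2/3
CG = +√(2/3) = +0.816497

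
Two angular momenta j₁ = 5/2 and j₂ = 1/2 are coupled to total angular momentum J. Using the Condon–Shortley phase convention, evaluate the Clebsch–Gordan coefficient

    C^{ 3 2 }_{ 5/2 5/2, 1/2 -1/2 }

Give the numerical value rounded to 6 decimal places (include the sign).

+0.408248

triangle: 0!*5!*1!/7! = 120/5040
(j±m)!: 5!*0!*0!*1!*5!*1! = 14400
prefactor² = (2J+1)*Δ*N² = 2400
  k=0: +1/(0!*0!*0!*0!*5!*1!) = 1/120
Σ = 1/120  ⇒  CG² = 2400*1/120² = 1/6
CG = +√(1/6) = +0.408248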